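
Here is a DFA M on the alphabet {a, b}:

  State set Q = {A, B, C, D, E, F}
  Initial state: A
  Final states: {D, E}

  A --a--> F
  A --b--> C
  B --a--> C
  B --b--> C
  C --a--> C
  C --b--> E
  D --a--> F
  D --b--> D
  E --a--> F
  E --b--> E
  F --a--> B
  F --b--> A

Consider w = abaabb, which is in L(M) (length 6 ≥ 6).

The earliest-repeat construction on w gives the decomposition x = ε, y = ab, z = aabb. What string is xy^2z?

ababaabb

xy^2z = ε·ab·ab·aabb = ababaabb.
Reading y = ab takes M from A back to A, so after x·y·y the machine is still in A, and z then leads to the accepting state E. Hence ababaabb ∈ L(M).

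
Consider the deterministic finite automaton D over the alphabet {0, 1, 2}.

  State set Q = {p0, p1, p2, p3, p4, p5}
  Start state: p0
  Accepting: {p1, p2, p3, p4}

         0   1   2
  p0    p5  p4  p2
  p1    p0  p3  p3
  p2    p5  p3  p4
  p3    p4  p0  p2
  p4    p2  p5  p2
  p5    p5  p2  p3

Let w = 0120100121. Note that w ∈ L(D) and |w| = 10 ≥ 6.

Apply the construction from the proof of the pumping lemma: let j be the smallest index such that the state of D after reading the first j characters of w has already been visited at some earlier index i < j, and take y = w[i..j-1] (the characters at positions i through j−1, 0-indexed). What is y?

20

Run of D on w = 0 1 2 0 1 0 0 1 2 1:
  step 0: p0  (start)
  step 1: p5  (read 0: p0→p5)
  step 2: p2  (read 1: p5→p2)
  step 3: p4  (read 2: p2→p4)
  step 4: p2  (read 0: p4→p2)   ← first repeat (p2 seen earlier)
  step 5: p3  (read 1: p2→p3)
  step 6: p4  (read 0: p3→p4)
  step 7: p2  (read 0: p4→p2)
  step 8: p3  (read 1: p2→p3)
  step 9: p2  (read 2: p3→p2)
  step 10: p3  (read 1: p2→p3)

So i = 2, j = 4, giving x = w[0:2] = 01, y = w[2:4] = 20, z = w[4:10] = 100121.
Check: |xy| = 4 ≤ 6 and |y| = 2 ≥ 1. Reading y takes D from p2 back to p2, so every xyⁱz is accepted.
The DFA has 6 states, so the proof of the pumping lemma guarantees a repeated state among the first 6+1 visited; the segment between the two visits is the pumpable y.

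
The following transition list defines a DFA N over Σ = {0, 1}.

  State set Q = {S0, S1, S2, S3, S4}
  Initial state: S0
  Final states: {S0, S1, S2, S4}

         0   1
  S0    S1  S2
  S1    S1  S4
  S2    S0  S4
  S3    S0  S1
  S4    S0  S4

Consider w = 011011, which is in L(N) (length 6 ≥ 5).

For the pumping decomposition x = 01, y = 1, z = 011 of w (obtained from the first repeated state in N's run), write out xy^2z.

xy^2z = 01·1·1·011 = 0111011.
Reading y = 1 takes N from S4 back to S4, so after x·y·y the machine is still in S4, and z then leads to the accepting state S4. Hence 0111011 ∈ L(N).

0111011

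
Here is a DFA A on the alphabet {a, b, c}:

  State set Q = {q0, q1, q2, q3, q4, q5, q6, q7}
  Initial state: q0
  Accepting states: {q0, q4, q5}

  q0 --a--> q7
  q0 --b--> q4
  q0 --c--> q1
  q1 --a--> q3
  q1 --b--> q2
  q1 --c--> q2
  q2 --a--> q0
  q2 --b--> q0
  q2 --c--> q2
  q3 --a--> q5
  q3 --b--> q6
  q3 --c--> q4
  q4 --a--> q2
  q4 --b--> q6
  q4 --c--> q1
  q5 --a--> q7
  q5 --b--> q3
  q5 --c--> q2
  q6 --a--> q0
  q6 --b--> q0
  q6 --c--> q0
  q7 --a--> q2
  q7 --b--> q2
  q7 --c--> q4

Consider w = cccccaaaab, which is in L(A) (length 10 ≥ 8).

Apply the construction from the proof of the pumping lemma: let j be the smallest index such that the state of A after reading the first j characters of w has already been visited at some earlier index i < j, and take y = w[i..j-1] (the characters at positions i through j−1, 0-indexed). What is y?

State sequence: q0 -c-> q1 -c-> q2 -c-> q2 -c-> q2 -c-> q2 -a-> q0 -a-> q7 -a-> q2 -a-> q0 -b-> q4
First repeat at step 3: q2 was already visited.

So i = 2, j = 3, giving x = w[0:2] = cc, y = w[2:3] = c, z = w[3:10] = ccaaaab.
Check: |xy| = 3 ≤ 8 and |y| = 1 ≥ 1. Reading y takes A from q2 back to q2, so every xyⁱz is accepted.
Since A has 8 states, any run of length ≥ 8 visits 8+1 states, so by pigeonhole some state repeats within the first 8 steps — that repeat gives the pumpable loop.

c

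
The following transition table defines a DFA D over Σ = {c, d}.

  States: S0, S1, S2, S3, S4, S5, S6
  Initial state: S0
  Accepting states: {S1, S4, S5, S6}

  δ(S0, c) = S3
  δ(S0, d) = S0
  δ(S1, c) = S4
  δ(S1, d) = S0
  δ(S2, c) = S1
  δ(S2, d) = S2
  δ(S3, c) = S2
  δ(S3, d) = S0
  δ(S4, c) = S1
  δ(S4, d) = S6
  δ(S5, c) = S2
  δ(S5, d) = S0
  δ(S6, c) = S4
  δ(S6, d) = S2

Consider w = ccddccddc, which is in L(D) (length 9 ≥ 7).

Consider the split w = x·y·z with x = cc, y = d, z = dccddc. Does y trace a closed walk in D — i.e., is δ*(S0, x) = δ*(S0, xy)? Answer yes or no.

yes

State sequence: S0 -c-> S3 -c-> S2 -d-> S2

After x (step 2): S2. After xy (step 3): S2.
They match, so y = d drives D around a cycle from S2 back to itself; pumping y any number of times keeps D in S2 before reading z, and xyⁱz ∈ L(D) for every i ≥ 0.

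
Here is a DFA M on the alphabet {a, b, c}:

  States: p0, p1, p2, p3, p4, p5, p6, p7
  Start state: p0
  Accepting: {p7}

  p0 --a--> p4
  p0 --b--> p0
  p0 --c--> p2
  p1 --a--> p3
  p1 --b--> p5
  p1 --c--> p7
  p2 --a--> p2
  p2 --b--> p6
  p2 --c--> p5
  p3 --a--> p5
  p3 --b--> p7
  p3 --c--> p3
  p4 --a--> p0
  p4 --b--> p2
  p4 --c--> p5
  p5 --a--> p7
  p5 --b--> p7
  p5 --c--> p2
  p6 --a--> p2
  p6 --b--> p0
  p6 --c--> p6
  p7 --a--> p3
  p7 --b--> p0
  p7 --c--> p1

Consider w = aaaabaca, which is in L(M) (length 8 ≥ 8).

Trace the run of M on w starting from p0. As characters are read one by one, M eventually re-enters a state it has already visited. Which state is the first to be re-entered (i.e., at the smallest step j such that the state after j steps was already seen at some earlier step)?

p0

State sequence: p0 -a-> p4 -a-> p0 -a-> p4 -a-> p0 -b-> p0 -a-> p4 -c-> p5 -a-> p7
First repeat at step 2: p0 was already visited.

The earliest repeat is at step j = 2: M is in p0, which it already visited at step i = 0.
Pumping length from the standard proof: p = 8 (the number of states). The repeated state found above gives |xy| = j ≤ 8 and |y| = j − i ≥ 1.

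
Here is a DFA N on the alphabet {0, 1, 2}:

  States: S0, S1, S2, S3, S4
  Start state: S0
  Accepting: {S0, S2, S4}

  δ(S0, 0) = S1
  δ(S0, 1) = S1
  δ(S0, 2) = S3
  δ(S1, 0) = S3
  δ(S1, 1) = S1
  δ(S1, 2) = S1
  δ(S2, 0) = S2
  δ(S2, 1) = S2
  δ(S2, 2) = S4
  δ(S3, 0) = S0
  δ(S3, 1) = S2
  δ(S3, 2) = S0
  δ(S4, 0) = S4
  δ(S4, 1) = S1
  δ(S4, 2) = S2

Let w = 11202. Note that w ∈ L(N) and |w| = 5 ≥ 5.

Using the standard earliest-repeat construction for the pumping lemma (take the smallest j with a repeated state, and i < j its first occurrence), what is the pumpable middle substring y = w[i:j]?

State sequence: S0 -1-> S1 -1-> S1 -2-> S1 -0-> S3 -2-> S0
First repeat at step 2: S1 was already visited.

So i = 1, j = 2, giving x = w[0:1] = 1, y = w[1:2] = 1, z = w[2:5] = 202.
Check: |xy| = 2 ≤ 5 and |y| = 1 ≥ 1. Reading y takes N from S1 back to S1, so every xyⁱz is accepted.

1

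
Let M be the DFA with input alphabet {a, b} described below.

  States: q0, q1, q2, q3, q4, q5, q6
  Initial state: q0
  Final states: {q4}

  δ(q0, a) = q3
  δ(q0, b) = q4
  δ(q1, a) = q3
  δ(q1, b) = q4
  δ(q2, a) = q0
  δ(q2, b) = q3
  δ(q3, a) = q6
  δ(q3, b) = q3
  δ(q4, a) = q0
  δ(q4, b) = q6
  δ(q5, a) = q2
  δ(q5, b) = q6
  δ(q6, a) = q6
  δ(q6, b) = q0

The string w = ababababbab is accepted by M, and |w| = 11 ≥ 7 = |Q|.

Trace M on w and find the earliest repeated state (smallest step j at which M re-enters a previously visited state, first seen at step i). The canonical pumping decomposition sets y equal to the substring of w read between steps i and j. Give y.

State sequence: q0 -a-> q3 -b-> q3 -a-> q6 -b-> q0 -a-> q3 -b-> q3 -a-> q6 -b-> q0 -b-> q4 -a-> q0 -b-> q4
First repeat at step 2: q3 was already visited.

So i = 1, j = 2, giving x = w[0:1] = a, y = w[1:2] = b, z = w[2:11] = abababbab.
Check: |xy| = 2 ≤ 7 and |y| = 1 ≥ 1. Reading y takes M from q3 back to q3, so every xyⁱz is accepted.

b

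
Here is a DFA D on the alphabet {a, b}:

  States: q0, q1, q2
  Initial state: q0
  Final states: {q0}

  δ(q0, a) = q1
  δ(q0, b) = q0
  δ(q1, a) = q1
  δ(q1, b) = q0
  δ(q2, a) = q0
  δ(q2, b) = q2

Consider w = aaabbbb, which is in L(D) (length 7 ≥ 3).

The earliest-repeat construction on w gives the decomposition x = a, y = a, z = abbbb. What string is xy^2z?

xy^2z = a·a·a·abbbb = aaaabbbb.
Reading y = a takes D from q1 back to q1, so after x·y·y the machine is still in q1, and z then leads to the accepting state q0. Hence aaaabbbb ∈ L(D).

aaaabbbb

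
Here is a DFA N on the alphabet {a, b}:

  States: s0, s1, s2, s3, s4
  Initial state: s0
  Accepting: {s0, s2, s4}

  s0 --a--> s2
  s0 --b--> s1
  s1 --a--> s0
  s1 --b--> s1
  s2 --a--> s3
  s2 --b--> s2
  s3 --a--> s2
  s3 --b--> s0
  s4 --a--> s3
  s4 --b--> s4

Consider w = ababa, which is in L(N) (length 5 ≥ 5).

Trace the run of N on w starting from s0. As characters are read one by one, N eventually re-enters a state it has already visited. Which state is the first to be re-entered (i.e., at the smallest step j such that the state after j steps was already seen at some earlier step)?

s2

State sequence: s0 -a-> s2 -b-> s2 -a-> s3 -b-> s0 -a-> s2
First repeat at step 2: s2 was already visited.

The earliest repeat is at step j = 2: N is in s2, which it already visited at step i = 1.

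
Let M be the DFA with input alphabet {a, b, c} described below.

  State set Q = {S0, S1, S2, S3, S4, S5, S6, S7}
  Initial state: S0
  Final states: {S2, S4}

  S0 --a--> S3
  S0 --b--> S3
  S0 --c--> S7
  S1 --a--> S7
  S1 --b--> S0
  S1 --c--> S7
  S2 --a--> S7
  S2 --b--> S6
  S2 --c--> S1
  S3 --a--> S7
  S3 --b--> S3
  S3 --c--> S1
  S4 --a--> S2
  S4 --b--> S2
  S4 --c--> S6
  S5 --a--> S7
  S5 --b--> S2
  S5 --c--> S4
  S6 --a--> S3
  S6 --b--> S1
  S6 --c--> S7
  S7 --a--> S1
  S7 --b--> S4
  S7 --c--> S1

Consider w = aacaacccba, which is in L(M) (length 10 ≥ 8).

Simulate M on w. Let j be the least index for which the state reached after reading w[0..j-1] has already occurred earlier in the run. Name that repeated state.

S7

State sequence: S0 -a-> S3 -a-> S7 -c-> S1 -a-> S7 -a-> S1 -c-> S7 -c-> S1 -c-> S7 -b-> S4 -a-> S2
First repeat at step 4: S7 was already visited.

The earliest repeat is at step j = 4: M is in S7, which it already visited at step i = 2.
The DFA has 8 states, so the proof of the pumping lemma guarantees a repeated state among the first 8+1 visited; the segment between the two visits is the pumpable y.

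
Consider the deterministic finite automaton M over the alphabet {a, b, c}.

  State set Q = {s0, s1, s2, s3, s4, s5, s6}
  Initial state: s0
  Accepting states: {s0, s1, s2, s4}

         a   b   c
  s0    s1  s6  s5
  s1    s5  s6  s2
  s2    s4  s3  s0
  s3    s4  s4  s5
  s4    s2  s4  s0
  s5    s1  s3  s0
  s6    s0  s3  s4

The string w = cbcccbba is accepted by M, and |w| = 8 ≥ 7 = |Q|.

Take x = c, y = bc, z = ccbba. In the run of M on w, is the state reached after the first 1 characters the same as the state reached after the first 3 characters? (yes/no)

Run of M on the first 3 characters of w = c b c:
  step 0: s0  (start)
  step 1: s5  (read c: s0→s5)
  step 2: s3  (read b: s5→s3)
  step 3: s5  (read c: s3→s5)

After x (step 1): s5. After xy (step 3): s5.
They match, so y = bc drives M around a cycle from s5 back to itself; pumping y any number of times keeps M in s5 before reading z, and xyⁱz ∈ L(M) for every i ≥ 0.

yes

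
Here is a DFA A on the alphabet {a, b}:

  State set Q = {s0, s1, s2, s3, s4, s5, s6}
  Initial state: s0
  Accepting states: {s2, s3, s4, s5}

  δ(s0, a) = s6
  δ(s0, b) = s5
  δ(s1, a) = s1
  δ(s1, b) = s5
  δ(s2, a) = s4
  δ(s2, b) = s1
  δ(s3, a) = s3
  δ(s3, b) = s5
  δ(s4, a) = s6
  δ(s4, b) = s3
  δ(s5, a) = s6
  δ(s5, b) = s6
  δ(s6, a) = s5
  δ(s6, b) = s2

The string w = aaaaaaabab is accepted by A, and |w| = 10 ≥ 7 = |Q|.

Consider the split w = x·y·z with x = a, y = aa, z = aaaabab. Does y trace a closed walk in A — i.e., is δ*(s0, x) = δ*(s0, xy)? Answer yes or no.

State sequence: s0 -a-> s6 -a-> s5 -a-> s6

After x (step 1): s6. After xy (step 3): s6.
They match, so y = aa drives A around a cycle from s6 back to itself; pumping y any number of times keeps A in s6 before reading z, and xyⁱz ∈ L(A) for every i ≥ 0.

yes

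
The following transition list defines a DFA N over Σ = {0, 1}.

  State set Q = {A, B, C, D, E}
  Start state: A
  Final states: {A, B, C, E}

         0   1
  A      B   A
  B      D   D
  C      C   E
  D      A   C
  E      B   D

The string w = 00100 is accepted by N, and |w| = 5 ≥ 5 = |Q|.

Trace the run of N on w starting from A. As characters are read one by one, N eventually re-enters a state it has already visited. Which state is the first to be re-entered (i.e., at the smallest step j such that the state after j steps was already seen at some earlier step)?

Run of N on w = 0 0 1 0 0:
  step 0: A  (start)
  step 1: B  (read 0: A→B)
  step 2: D  (read 0: B→D)
  step 3: C  (read 1: D→C)
  step 4: C  (read 0: C→C)   ← first repeat (C seen earlier)
  step 5: C  (read 0: C→C)

The earliest repeat is at step j = 4: N is in C, which it already visited at step i = 3.
With |Q| = 5, pigeonhole forces a state repeat no later than step 5; the substring read between the first and second visits to that state can be pumped.

C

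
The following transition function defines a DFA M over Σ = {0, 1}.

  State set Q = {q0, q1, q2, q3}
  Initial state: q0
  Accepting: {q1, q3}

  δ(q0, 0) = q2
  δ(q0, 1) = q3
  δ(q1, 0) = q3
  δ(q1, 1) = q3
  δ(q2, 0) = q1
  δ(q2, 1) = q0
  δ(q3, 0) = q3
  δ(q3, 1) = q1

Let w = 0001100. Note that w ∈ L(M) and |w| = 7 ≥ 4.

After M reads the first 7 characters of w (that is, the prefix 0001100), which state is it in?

State sequence: q0 -0-> q2 -0-> q1 -0-> q3 -1-> q1 -1-> q3 -0-> q3 -0-> q3

After reading 7 characters, M is in state q3.
(This kind of state-tracing is the core of the pumping-lemma construction: with 4 states, pigeonhole forces a repeat within the first 4 steps.)

q3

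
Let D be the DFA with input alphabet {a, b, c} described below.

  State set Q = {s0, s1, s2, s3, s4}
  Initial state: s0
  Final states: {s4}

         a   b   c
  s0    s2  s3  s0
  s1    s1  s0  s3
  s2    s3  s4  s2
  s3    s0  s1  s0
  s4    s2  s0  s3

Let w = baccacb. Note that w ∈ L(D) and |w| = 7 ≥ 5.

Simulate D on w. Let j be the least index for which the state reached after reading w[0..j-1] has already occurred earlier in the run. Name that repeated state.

s0

State sequence: s0 -b-> s3 -a-> s0 -c-> s0 -c-> s0 -a-> s2 -c-> s2 -b-> s4
First repeat at step 2: s0 was already visited.

The earliest repeat is at step j = 2: D is in s0, which it already visited at step i = 0.
With |Q| = 5, pigeonhole forces a state repeat no later than step 5; the substring read between the first and second visits to that state can be pumped.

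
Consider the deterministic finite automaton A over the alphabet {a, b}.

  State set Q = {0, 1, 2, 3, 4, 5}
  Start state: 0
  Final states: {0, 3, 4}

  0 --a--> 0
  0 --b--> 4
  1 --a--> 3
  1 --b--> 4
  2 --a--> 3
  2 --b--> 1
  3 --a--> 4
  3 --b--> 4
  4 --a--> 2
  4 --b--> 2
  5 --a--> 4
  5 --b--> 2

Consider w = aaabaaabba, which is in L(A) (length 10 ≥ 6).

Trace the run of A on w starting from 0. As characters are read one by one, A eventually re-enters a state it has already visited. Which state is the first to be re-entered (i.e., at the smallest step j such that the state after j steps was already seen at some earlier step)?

State sequence: 0 -a-> 0 -a-> 0 -a-> 0 -b-> 4 -a-> 2 -a-> 3 -a-> 4 -b-> 2 -b-> 1 -a-> 3
First repeat at step 1: 0 was already visited.

The earliest repeat is at step j = 1: A is in 0, which it already visited at step i = 0.
With |Q| = 6, pigeonhole forces a state repeat no later than step 6; the substring read between the first and second visits to that state can be pumped.

0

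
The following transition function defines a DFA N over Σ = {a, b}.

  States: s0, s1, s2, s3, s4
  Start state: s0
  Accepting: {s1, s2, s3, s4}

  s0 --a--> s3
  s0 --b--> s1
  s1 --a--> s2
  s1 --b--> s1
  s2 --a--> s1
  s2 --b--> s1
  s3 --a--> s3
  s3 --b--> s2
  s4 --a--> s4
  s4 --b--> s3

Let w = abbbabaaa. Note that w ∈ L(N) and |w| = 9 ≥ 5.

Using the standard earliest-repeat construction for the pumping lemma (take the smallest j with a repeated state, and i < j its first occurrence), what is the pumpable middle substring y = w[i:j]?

Run of N on w = a b b b a b a a a:
  step 0: s0  (start)
  step 1: s3  (read a: s0→s3)
  step 2: s2  (read b: s3→s2)
  step 3: s1  (read b: s2→s1)
  step 4: s1  (read b: s1→s1)   ← first repeat (s1 seen earlier)
  step 5: s2  (read a: s1→s2)
  step 6: s1  (read b: s2→s1)
  step 7: s2  (read a: s1→s2)
  step 8: s1  (read a: s2→s1)
  step 9: s2  (read a: s1→s2)

So i = 3, j = 4, giving x = w[0:3] = abb, y = w[3:4] = b, z = w[4:9] = abaaa.
Check: |xy| = 4 ≤ 5 and |y| = 1 ≥ 1. Reading y takes N from s1 back to s1, so every xyⁱz is accepted.

b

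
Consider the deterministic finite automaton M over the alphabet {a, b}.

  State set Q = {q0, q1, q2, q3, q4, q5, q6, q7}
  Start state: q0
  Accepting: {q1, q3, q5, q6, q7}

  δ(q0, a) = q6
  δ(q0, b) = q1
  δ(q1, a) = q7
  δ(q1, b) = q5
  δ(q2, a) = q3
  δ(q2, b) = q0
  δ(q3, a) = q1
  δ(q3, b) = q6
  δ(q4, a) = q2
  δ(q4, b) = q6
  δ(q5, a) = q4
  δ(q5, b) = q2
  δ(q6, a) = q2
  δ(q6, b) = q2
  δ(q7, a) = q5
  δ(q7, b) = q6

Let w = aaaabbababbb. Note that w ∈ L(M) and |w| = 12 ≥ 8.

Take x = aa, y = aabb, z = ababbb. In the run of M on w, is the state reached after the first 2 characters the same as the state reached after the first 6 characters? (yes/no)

yes

Run of M on the first 6 characters of w = a a a a b b:
  step 0: q0  (start)
  step 1: q6  (read a: q0→q6)
  step 2: q2  (read a: q6→q2)
  step 3: q3  (read a: q2→q3)
  step 4: q1  (read a: q3→q1)
  step 5: q5  (read b: q1→q5)
  step 6: q2  (read b: q5→q2)

After x (step 2): q2. After xy (step 6): q2.
They match, so y = aabb drives M around a cycle from q2 back to itself; pumping y any number of times keeps M in q2 before reading z, and xyⁱz ∈ L(M) for every i ≥ 0.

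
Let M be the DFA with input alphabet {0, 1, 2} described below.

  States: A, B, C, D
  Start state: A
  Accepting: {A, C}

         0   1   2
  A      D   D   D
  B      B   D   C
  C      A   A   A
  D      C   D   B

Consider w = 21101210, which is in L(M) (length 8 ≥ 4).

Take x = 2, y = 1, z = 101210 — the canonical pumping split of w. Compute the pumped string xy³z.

2111101210

xy^3z = 2·1·1·1·101210 = 2111101210.
Reading y = 1 takes M from D back to D, so after x·y·y·y the machine is still in D, and z then leads to the accepting state C. Hence 2111101210 ∈ L(M).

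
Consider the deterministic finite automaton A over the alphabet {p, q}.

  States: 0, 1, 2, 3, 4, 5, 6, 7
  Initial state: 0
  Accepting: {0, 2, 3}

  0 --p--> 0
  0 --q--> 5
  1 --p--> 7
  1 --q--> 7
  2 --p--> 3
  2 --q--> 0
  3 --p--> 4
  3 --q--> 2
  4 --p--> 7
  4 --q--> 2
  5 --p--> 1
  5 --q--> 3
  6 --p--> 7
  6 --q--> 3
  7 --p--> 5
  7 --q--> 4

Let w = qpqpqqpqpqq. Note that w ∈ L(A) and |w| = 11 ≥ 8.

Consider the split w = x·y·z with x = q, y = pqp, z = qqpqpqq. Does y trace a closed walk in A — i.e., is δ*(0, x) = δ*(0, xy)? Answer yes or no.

yes

State sequence: 0 -q-> 5 -p-> 1 -q-> 7 -p-> 5

After x (step 1): 5. After xy (step 4): 5.
They match, so y = pqp drives A around a cycle from 5 back to itself; pumping y any number of times keeps A in 5 before reading z, and xyⁱz ∈ L(A) for every i ≥ 0.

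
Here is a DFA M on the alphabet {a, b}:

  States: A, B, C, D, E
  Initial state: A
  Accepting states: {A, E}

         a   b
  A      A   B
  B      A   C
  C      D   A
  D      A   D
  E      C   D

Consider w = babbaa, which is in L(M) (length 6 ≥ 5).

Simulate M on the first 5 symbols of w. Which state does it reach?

D

Run of M on the first 5 characters of w = b a b b a:
  step 0: A  (start)
  step 1: B  (read b: A→B)
  step 2: A  (read a: B→A)
  step 3: B  (read b: A→B)
  step 4: C  (read b: B→C)
  step 5: D  (read a: C→D)

After reading 5 characters, M is in state D.
(This kind of state-tracing is the core of the pumping-lemma construction: with 5 states, pigeonhole forces a repeat within the first 5 steps.)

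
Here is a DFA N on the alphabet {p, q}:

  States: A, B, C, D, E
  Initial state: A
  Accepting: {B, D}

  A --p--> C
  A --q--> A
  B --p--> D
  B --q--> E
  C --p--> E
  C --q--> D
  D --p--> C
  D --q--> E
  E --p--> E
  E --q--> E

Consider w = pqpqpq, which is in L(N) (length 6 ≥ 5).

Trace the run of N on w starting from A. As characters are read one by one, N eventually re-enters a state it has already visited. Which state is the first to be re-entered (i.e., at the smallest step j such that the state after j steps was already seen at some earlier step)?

C

State sequence: A -p-> C -q-> D -p-> C -q-> D -p-> C -q-> D
First repeat at step 3: C was already visited.

The earliest repeat is at step j = 3: N is in C, which it already visited at step i = 1.
Pumping length from the standard proof: p = 5 (the number of states). The repeated state found above gives |xy| = j ≤ 5 and |y| = j − i ≥ 1.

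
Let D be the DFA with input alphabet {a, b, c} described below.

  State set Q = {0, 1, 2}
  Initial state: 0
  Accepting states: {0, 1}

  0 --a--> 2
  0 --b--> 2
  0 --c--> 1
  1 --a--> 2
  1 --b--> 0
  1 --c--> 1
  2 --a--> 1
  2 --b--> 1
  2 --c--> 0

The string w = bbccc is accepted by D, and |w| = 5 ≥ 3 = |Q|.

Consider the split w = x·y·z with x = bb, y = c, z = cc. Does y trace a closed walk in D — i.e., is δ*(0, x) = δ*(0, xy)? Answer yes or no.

Run of D on the first 3 characters of w = b b c:
  step 0: 0  (start)
  step 1: 2  (read b: 0→2)
  step 2: 1  (read b: 2→1)
  step 3: 1  (read c: 1→1)

After x (step 2): 1. After xy (step 3): 1.
They match, so y = c drives D around a cycle from 1 back to itself; pumping y any number of times keeps D in 1 before reading z, and xyⁱz ∈ L(D) for every i ≥ 0.

yes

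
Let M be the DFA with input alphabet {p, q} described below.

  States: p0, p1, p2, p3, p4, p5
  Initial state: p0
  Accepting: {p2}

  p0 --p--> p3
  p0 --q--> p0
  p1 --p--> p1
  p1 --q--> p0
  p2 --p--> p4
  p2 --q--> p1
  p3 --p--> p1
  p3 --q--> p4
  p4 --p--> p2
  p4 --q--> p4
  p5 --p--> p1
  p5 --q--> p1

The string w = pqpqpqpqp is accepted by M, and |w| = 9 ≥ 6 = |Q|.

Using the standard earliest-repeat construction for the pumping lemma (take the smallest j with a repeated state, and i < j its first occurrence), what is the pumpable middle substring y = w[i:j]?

State sequence: p0 -p-> p3 -q-> p4 -p-> p2 -q-> p1 -p-> p1 -q-> p0 -p-> p3 -q-> p4 -p-> p2
First repeat at step 5: p1 was already visited.

So i = 4, j = 5, giving x = w[0:4] = pqpq, y = w[4:5] = p, z = w[5:9] = qpqp.
Check: |xy| = 5 ≤ 6 and |y| = 1 ≥ 1. Reading y takes M from p1 back to p1, so every xyⁱz is accepted.

p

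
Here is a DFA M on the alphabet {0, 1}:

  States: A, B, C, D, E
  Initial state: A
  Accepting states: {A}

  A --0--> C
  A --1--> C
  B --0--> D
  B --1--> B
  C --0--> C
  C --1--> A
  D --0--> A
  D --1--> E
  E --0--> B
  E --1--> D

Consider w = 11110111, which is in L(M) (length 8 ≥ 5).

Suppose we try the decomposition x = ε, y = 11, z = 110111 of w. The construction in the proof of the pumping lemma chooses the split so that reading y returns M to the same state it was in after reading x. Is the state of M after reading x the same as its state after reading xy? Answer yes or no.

yes

Run of M on the first 2 characters of w = 1 1:
  step 0: A  (start)
  step 1: C  (read 1: A→C)
  step 2: A  (read 1: C→A)

After x (step 0): A. After xy (step 2): A.
They match, so y = 11 drives M around a cycle from A back to itself; pumping y any number of times keeps M in A before reading z, and xyⁱz ∈ L(M) for every i ≥ 0.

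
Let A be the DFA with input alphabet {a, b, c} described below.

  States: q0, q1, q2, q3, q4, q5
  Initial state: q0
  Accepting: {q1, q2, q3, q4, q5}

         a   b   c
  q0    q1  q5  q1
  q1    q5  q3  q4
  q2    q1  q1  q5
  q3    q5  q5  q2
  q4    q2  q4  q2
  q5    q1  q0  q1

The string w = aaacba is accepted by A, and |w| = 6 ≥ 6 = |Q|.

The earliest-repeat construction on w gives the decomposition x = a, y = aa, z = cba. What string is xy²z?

xy^2z = a·aa·aa·cba = aaaaacba.
Reading y = aa takes A from q1 back to q1, so after x·y·y the machine is still in q1, and z then leads to the accepting state q2. Hence aaaaacba ∈ L(A).

aaaaacba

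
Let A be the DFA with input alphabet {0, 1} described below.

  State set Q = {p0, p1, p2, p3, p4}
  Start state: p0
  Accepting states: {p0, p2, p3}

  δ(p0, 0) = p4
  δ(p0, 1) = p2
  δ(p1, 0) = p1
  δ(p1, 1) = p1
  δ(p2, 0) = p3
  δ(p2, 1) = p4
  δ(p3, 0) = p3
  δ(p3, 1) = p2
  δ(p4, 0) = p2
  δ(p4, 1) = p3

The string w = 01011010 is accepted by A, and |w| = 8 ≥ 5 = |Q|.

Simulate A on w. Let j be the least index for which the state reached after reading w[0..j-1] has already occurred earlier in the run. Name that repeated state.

p3

State sequence: p0 -0-> p4 -1-> p3 -0-> p3 -1-> p2 -1-> p4 -0-> p2 -1-> p4 -0-> p2
First repeat at step 3: p3 was already visited.

The earliest repeat is at step j = 3: A is in p3, which it already visited at step i = 2.
Since A has 5 states, any run of length ≥ 5 visits 5+1 states, so by pigeonhole some state repeats within the first 5 steps — that repeat gives the pumpable loop.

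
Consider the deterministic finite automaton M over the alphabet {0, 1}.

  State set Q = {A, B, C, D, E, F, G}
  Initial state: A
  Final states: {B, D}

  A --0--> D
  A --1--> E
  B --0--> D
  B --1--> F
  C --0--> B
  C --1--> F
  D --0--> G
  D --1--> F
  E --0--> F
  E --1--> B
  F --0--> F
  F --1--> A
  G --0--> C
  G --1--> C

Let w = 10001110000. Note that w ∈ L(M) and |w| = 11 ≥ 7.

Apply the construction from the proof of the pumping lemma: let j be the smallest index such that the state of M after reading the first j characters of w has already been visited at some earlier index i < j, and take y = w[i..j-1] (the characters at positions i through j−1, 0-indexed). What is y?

0

State sequence: A -1-> E -0-> F -0-> F -0-> F -1-> A -1-> E -1-> B -0-> D -0-> G -0-> C -0-> B
First repeat at step 3: F was already visited.

So i = 2, j = 3, giving x = w[0:2] = 10, y = w[2:3] = 0, z = w[3:11] = 01110000.
Check: |xy| = 3 ≤ 7 and |y| = 1 ≥ 1. Reading y takes M from F back to F, so every xyⁱz is accepted.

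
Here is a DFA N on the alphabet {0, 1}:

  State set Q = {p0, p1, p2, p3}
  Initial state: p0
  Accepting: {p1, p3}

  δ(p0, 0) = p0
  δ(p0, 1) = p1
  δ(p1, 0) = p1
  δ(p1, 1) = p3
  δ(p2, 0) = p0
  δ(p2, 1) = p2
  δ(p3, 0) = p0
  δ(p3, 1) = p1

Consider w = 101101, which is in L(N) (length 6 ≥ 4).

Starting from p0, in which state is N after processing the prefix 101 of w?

State sequence: p0 -1-> p1 -0-> p1 -1-> p3

After reading 3 characters, N is in state p3.

p3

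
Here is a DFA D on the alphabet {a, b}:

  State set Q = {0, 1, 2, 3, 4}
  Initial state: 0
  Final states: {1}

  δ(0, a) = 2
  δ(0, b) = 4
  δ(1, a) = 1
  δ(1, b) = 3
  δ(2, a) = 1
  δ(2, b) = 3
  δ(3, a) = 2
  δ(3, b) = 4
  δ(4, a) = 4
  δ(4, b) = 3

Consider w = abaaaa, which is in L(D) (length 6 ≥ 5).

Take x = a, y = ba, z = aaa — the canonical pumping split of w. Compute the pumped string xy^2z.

xy^2z = a·ba·ba·aaa = ababaaaa.
Reading y = ba takes D from 2 back to 2, so after x·y·y the machine is still in 2, and z then leads to the accepting state 1. Hence ababaaaa ∈ L(D).

ababaaaa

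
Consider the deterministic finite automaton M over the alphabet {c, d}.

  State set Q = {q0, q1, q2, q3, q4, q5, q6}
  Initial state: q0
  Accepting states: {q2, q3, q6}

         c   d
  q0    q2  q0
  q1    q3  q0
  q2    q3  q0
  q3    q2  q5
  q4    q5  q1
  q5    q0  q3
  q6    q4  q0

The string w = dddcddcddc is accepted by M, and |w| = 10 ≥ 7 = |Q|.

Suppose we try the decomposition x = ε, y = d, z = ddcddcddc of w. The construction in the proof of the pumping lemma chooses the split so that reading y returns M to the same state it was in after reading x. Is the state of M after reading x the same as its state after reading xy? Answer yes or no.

yes

Run of M on the first 1 characters of w = d:
  step 0: q0  (start)
  step 1: q0  (read d: q0→q0)

After x (step 0): q0. After xy (step 1): q0.
They match, so y = d drives M around a cycle from q0 back to itself; pumping y any number of times keeps M in q0 before reading z, and xyⁱz ∈ L(M) for every i ≥ 0.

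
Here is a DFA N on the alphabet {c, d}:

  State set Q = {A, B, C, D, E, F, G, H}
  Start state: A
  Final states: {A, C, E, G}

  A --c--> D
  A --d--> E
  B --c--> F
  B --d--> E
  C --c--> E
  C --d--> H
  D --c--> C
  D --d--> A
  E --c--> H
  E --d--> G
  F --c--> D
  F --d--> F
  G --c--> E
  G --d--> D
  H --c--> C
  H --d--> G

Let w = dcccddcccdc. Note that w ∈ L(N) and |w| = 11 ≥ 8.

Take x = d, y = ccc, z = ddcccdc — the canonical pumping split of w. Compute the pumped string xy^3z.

dcccccccccddcccdc

xy^3z = d·ccc·ccc·ccc·ddcccdc = dcccccccccddcccdc.
Reading y = ccc takes N from E back to E, so after x·y·y·y the machine is still in E, and z then leads to the accepting state E. Hence dcccccccccddcccdc ∈ L(N).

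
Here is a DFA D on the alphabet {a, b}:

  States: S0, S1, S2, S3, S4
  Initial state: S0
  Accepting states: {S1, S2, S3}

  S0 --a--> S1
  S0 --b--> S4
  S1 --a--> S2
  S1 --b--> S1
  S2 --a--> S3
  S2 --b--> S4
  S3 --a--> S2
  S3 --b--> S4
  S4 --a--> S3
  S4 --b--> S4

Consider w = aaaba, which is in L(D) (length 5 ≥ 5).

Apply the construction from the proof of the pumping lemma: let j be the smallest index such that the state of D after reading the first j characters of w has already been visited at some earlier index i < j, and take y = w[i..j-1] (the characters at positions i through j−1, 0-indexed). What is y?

Run of D on w = a a a b a:
  step 0: S0  (start)
  step 1: S1  (read a: S0→S1)
  step 2: S2  (read a: S1→S2)
  step 3: S3  (read a: S2→S3)
  step 4: S4  (read b: S3→S4)
  step 5: S3  (read a: S4→S3)   ← first repeat (S3 seen earlier)

So i = 3, j = 5, giving x = w[0:3] = aaa, y = w[3:5] = ba, z = w[5:5] = ε.
Check: |xy| = 5 ≤ 5 and |y| = 2 ≥ 1. Reading y takes D from S3 back to S3, so every xyⁱz is accepted.
The DFA has 5 states, so the proof of the pumping lemma guarantees a repeated state among the first 5+1 visited; the segment between the two visits is the pumpable y.

ba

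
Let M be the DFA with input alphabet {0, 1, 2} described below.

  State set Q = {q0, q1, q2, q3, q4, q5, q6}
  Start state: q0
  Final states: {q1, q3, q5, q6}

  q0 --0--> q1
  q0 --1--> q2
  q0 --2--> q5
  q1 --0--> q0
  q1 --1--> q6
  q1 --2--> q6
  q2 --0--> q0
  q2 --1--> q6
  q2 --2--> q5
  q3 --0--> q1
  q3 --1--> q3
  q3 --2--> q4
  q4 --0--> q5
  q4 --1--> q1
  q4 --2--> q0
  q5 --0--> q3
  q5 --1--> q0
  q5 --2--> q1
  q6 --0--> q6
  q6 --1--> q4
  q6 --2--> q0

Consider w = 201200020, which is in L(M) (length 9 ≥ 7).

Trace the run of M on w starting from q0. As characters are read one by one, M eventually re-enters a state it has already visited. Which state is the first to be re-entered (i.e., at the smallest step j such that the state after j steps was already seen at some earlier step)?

q3

State sequence: q0 -2-> q5 -0-> q3 -1-> q3 -2-> q4 -0-> q5 -0-> q3 -0-> q1 -2-> q6 -0-> q6
First repeat at step 3: q3 was already visited.

The earliest repeat is at step j = 3: M is in q3, which it already visited at step i = 2.
Since M has 7 states, any run of length ≥ 7 visits 7+1 states, so by pigeonhole some state repeats within the first 7 steps — that repeat gives the pumpable loop.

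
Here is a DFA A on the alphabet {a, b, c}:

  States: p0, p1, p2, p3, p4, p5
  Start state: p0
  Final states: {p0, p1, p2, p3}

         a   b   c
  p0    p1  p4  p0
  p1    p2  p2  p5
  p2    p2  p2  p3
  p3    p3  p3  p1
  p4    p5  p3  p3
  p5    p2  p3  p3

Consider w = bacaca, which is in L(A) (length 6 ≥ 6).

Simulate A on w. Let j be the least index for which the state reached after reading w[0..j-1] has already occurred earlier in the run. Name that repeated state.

State sequence: p0 -b-> p4 -a-> p5 -c-> p3 -a-> p3 -c-> p1 -a-> p2
First repeat at step 4: p3 was already visited.

The earliest repeat is at step j = 4: A is in p3, which it already visited at step i = 3.
Since A has 6 states, any run of length ≥ 6 visits 6+1 states, so by pigeonhole some state repeats within the first 6 steps — that repeat gives the pumpable loop.

p3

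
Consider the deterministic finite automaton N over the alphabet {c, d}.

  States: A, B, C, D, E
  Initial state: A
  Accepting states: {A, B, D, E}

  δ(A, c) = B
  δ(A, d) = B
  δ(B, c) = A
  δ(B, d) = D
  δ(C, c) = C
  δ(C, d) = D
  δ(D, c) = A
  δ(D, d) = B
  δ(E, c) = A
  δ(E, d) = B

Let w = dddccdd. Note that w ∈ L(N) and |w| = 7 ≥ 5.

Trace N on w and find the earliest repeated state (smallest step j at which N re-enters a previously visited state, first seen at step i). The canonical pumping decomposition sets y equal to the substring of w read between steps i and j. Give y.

dd

Run of N on w = d d d c c d d:
  step 0: A  (start)
  step 1: B  (read d: A→B)
  step 2: D  (read d: B→D)
  step 3: B  (read d: D→B)   ← first repeat (B seen earlier)
  step 4: A  (read c: B→A)
  step 5: B  (read c: A→B)
  step 6: D  (read d: B→D)
  step 7: B  (read d: D→B)

So i = 1, j = 3, giving x = w[0:1] = d, y = w[1:3] = dd, z = w[3:7] = ccdd.
Check: |xy| = 3 ≤ 5 and |y| = 2 ≥ 1. Reading y takes N from B back to B, so every xyⁱz is accepted.
Since N has 5 states, any run of length ≥ 5 visits 5+1 states, so by pigeonhole some state repeats within the first 5 steps — that repeat gives the pumpable loop.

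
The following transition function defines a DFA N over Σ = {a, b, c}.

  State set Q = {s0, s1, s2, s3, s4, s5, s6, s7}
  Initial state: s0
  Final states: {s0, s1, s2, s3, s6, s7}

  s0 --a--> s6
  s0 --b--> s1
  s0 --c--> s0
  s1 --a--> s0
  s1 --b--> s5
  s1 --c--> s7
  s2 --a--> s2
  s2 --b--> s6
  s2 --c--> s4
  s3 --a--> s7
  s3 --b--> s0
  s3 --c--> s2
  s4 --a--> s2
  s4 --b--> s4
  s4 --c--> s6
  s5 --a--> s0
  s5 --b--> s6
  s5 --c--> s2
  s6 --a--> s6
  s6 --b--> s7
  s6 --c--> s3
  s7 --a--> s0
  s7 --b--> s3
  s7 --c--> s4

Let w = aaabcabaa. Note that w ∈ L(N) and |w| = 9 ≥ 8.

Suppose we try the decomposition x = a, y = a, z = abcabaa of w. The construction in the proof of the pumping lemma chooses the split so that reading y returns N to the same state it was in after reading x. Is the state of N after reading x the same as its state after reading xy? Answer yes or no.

yes

Run of N on the first 2 characters of w = a a:
  step 0: s0  (start)
  step 1: s6  (read a: s0→s6)
  step 2: s6  (read a: s6→s6)

After x (step 1): s6. After xy (step 2): s6.
They match, so y = a drives N around a cycle from s6 back to itself; pumping y any number of times keeps N in s6 before reading z, and xyⁱz ∈ L(N) for every i ≥ 0.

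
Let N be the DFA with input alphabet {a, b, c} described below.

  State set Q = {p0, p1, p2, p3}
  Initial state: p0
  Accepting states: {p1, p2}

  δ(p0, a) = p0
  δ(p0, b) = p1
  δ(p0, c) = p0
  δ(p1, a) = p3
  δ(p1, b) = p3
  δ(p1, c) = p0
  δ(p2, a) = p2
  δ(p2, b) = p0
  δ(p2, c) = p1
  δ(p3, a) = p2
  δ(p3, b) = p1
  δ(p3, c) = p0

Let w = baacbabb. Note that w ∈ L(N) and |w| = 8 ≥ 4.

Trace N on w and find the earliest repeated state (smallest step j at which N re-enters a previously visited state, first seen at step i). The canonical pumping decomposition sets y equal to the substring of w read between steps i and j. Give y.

aac

State sequence: p0 -b-> p1 -a-> p3 -a-> p2 -c-> p1 -b-> p3 -a-> p2 -b-> p0 -b-> p1
First repeat at step 4: p1 was already visited.

So i = 1, j = 4, giving x = w[0:1] = b, y = w[1:4] = aac, z = w[4:8] = babb.
Check: |xy| = 4 ≤ 4 and |y| = 3 ≥ 1. Reading y takes N from p1 back to p1, so every xyⁱz is accepted.
With |Q| = 4, pigeonhole forces a state repeat no later than step 4; the substring read between the first and second visits to that state can be pumped.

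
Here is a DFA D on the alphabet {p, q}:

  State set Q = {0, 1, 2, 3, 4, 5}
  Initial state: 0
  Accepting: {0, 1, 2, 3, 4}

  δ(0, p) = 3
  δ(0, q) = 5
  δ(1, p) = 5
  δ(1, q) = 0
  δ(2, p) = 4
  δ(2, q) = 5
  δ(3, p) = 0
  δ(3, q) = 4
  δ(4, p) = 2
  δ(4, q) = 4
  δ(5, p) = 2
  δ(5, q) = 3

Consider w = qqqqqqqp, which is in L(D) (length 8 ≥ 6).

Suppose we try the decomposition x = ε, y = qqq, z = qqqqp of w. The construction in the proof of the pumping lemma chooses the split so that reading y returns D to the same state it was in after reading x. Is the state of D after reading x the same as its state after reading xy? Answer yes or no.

no

State sequence: 0 -q-> 5 -q-> 3 -q-> 4

After x (step 0): 0. After xy (step 3): 4.
They differ (0 ≠ 4), so y is not a cycle from the state after x; this split is not the one the pumping-lemma construction produces, and pumping y need not keep the string in L(D).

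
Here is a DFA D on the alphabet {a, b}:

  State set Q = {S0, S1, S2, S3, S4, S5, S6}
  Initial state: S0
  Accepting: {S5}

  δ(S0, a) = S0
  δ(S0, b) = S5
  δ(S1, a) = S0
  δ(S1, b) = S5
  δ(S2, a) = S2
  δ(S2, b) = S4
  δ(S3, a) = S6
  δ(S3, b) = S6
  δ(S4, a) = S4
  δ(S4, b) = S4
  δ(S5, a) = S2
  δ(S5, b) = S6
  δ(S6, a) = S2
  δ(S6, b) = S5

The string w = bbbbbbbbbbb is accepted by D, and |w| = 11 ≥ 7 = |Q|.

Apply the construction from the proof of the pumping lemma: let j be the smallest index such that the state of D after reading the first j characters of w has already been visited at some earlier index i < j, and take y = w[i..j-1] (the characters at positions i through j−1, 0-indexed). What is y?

Run of D on w = b b b b b b b b b b b:
  step 0: S0  (start)
  step 1: S5  (read b: S0→S5)
  step 2: S6  (read b: S5→S6)
  step 3: S5  (read b: S6→S5)   ← first repeat (S5 seen earlier)
  step 4: S6  (read b: S5→S6)
  step 5: S5  (read b: S6→S5)
  step 6: S6  (read b: S5→S6)
  step 7: S5  (read b: S6→S5)
  step 8: S6  (read b: S5→S6)
  step 9: S5  (read b: S6→S5)
  step 10: S6  (read b: S5→S6)
  step 11: S5  (read b: S6→S5)

So i = 1, j = 3, giving x = w[0:1] = b, y = w[1:3] = bb, z = w[3:11] = bbbbbbbb.
Check: |xy| = 3 ≤ 7 and |y| = 2 ≥ 1. Reading y takes D from S5 back to S5, so every xyⁱz is accepted.
Since D has 7 states, any run of length ≥ 7 visits 7+1 states, so by pigeonhole some state repeats within the first 7 steps — that repeat gives the pumpable loop.

bb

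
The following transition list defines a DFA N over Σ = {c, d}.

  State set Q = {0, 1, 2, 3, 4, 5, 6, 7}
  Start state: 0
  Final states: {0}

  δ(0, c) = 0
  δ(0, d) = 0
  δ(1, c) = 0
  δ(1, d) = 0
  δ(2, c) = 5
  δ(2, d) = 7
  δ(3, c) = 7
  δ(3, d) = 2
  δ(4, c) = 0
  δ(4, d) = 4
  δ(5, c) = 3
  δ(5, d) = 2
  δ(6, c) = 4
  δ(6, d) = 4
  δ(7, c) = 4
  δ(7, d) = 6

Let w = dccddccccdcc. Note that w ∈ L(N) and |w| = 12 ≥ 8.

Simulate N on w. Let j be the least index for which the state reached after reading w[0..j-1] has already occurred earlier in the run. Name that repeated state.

0

Run of N on w = d c c d d c c c c d c c:
  step 0: 0  (start)
  step 1: 0  (read d: 0→0)   ← first repeat (0 seen earlier)
  step 2: 0  (read c: 0→0)
  step 3: 0  (read c: 0→0)
  step 4: 0  (read d: 0→0)
  step 5: 0  (read d: 0→0)
  step 6: 0  (read c: 0→0)
  step 7: 0  (read c: 0→0)
  step 8: 0  (read c: 0→0)
  step 9: 0  (read c: 0→0)
  step 10: 0  (read d: 0→0)
  step 11: 0  (read c: 0→0)
  step 12: 0  (read c: 0→0)

The earliest repeat is at step j = 1: N is in 0, which it already visited at step i = 0.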